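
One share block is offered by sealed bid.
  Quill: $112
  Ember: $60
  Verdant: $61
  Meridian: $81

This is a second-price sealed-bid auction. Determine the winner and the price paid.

Quill pays $81

Second-price sealed-bid auction: the highest bidder wins and pays the second-highest bid.
Bids in order: 112 (Quill) > 81 (Meridian) > 61 (Verdant) > 60 (Ember)
Quill wins with the highest bid; price is set by the runner-up at $81.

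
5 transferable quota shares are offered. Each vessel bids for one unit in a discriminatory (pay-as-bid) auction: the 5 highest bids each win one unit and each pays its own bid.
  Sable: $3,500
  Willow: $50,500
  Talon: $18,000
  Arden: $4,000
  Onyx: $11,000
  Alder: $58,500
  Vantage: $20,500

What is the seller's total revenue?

Sorting: 58,500 (Alder), 50,500 (Willow), 20,500 (Vantage), 18,000 (Talon), 11,000 (Onyx), 4,000 (Arden), 3,500 (Sable)
Top 5: Alder, Willow, Vantage, Talon, Onyx.
Total revenue = 58,500 + 50,500 + 20,500 + 18,000 + 11,000 = $158,500.

Total revenue: $158,500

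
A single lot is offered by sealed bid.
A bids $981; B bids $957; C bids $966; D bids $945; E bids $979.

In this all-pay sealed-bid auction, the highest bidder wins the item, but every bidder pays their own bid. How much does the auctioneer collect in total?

Rule: the highest bidder wins the item, but every bidder pays their own bid.
Bids in order: 981 (A) > 979 (E) > 966 (C) > 957 (B) > 945 (D)
A wins with the top bid; all bids are sunk regardless.
Every bidder forfeits their bid regardless of winning.
Revenue = 981 + 957 + 966 + 945 + 979 = $4,828.

Total revenue: $4,828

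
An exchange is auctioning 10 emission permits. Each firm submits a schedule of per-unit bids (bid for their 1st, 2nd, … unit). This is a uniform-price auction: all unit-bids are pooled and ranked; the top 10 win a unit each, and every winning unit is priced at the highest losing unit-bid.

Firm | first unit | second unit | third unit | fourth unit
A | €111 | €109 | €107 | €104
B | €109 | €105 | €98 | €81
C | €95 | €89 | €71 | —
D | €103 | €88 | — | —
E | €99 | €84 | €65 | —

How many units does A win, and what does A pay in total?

All unit-bids, highest first — top 10: 111 (A-1), 109 (A-2), 109 (B-1), 107 (A-3), 105 (B-2), 104 (A-4), 103 (D-1), 99 (E-1), 98 (B-3), 95 (C-1)
First bid not allocated: €89.
A wins 4 unit(s) at €89 each.

A: 4 units, pays €356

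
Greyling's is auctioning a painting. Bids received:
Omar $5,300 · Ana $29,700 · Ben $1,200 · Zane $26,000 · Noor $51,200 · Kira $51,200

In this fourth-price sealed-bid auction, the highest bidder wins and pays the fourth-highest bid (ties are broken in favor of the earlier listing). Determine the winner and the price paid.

Sorting bids: 51,200 (Noor) > 51,200 (Kira) > 29,700 (Ana) > 26,000 (Zane) > 5,300 (Omar) > 1,200 (Ben)
Tie at $51,200 → Noor wins by tie-break.
Noor wins; payment is bid #4 in the ranking = $26,000.

Noor pays $26,000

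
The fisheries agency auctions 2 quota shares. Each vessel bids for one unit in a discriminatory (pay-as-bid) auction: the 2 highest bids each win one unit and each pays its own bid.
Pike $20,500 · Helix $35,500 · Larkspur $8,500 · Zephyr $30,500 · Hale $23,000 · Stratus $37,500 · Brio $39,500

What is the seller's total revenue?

Total revenue: $77,000

Bids ranked high→low: 39,500 (Brio), 37,500 (Stratus), 35,500 (Helix), 30,500 (Zephyr), …
Top 2: Brio, Stratus.
Total revenue = 39,500 + 37,500 = $77,000.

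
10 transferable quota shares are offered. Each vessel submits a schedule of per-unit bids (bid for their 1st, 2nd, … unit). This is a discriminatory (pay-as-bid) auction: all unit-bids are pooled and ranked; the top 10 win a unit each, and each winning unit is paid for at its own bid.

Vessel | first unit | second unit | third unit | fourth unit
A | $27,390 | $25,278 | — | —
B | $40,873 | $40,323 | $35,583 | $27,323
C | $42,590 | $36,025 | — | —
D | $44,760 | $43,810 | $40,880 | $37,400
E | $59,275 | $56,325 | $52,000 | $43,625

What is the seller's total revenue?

All unit-bids, highest first — top 10: 59,275 (E-1), 56,325 (E-2), 52,000 (E-3), 44,760 (D-1), 43,810 (D-2), 43,625 (E-4), 42,590 (C-1), 40,880 (D-3), 40,873 (B-1), 40,323 (B-2)
Next rejected bid: $37,400 (not a price — pay-as-bid).
Each winning unit pays its own bid.
Revenue = 59,275 + 56,325 + 52,000 + 44,760 + 43,810 + 43,625 + 42,590 + 40,880 + 40,873 + 40,323 = $464,461.

Total revenue: $464,461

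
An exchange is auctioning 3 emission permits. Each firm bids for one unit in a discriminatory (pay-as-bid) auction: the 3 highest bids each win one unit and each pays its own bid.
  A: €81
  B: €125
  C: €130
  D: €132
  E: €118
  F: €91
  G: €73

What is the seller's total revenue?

Total revenue: €387

Sorting: 132 (D), 130 (C), 125 (B), 118 (E), 91 (F), …
Winners (3 units): D, C, B.
Total revenue = 132 + 130 + 125 = €387.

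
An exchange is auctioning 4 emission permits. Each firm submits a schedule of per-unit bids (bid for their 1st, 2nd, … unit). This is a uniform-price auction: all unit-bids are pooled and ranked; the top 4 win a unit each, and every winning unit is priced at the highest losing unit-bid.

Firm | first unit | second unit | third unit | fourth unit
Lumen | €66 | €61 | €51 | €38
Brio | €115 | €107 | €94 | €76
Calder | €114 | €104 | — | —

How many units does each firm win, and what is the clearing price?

Brio 2, Calder 2; clearing price €94

All unit-bids, highest first — top 4: 115 (Brio-1), 114 (Calder-1), 107 (Brio-2), 104 (Calder-2)
First bid not allocated: €94.
Allocation: Brio 2, Calder 2.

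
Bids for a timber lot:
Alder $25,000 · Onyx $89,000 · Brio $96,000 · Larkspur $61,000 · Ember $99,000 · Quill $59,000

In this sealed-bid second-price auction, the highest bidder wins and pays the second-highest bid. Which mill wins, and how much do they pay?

Ember pays $96,000

Bids ranked: 99,000 (Ember) > 96,000 (Brio) > 89,000 (Onyx) > 61,000 (Larkspur) > 59,000 (Quill) > 25,000 (Alder)
Second-price: Ember pays Brio's bid of $96,000.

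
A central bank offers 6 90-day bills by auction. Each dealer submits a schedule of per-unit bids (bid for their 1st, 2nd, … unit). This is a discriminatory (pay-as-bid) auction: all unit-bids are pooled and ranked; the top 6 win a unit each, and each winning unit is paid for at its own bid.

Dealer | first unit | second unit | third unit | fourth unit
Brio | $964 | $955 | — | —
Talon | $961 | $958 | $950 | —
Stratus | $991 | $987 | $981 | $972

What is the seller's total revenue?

Total revenue: $5,856

Pooled unit-bids ranked (top 6): 991 (Stratus-1), 987 (Stratus-2), 981 (Stratus-3), 972 (Stratus-4), 964 (Brio-1), 961 (Talon-1)
Next rejected bid: $958 (not a price — pay-as-bid).
Each winning unit pays its own bid.
Revenue = 991 + 987 + 981 + 972 + 964 + 961 = $5,856.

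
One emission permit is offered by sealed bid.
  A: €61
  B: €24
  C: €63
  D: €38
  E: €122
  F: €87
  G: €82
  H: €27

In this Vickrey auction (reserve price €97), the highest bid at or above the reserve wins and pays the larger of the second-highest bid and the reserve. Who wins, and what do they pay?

E pays €97

Bids in order: 122 (E) > 87 (F) > 82 (G) > 63 (C) > 61 (A) > 38 (D) > …
E has the top bid at or above the reserve (€122).
Second-highest bid €87 is below the reserve €97, so the reserve binds → payment €97.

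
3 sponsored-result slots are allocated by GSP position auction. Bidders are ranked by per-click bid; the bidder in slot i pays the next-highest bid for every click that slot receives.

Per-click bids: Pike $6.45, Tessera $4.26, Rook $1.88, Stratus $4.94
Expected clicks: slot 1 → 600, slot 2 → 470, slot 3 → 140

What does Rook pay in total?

Ranked by bid: $6.45 (Pike) > $4.94 (Stratus) > $4.26 (Tessera) > $1.88 (Rook)
Rook ranks below slot 3 → no slot, pays nothing.

Rook pays $0.00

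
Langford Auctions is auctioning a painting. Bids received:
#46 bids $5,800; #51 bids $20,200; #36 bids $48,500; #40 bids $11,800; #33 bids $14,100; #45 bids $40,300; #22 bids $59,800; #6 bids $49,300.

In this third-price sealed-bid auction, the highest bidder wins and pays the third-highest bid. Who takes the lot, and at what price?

Rule: the highest bidder wins and pays the third-highest bid.
Bids in order: 59,800 (#22) > 49,300 (#6) > 48,500 (#36) > 40,300 (#45) > 20,200 (#51) > 14,100 (#33) > …
#22 wins; payment is bid #3 in the ranking = $48,500.

#22 pays $48,500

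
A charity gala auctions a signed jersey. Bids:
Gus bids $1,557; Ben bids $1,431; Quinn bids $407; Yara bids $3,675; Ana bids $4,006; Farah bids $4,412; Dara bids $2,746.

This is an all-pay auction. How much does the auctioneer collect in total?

Total revenue: $18,234

Rule: the highest bidder wins the item, but every bidder pays their own bid.
Sorting bids: 4,412 (Farah) > 4,006 (Ana) > 3,675 (Yara) > 2,746 (Dara) > 1,557 (Gus) > 1,431 (Ben) > …
Farah wins with the top bid; all bids are sunk regardless.
Every bidder forfeits their bid regardless of winning.
Revenue = 1,557 + 1,431 + 407 + 3,675 + 4,006 + 4,412 + 2,746 = $18,234.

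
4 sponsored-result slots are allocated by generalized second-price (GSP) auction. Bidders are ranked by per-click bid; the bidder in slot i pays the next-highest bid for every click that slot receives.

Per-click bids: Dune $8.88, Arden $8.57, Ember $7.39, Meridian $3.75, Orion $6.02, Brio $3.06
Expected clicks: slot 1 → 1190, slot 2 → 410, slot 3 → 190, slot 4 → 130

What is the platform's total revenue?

Per-click bids in order: $8.88 (Dune) > $8.57 (Arden) > $7.39 (Ember) > $6.02 (Orion) > $3.75 (Meridian) > …
Slot 1: Dune pays $8.57 × 1190 = $10198.30
Slot 2: Arden pays $7.39 × 410 = $3029.90
Slot 3: Ember pays $6.02 × 190 = $1143.80
Slot 4: Orion pays $3.75 × 130 = $487.50
Total = $14859.50

Total revenue: $14859.50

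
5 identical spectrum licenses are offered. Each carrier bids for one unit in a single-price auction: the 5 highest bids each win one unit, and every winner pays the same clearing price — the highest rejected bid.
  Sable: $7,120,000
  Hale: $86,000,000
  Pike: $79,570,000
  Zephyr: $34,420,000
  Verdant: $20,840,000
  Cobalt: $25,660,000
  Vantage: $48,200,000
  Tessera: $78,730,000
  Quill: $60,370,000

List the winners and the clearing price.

Hale, Pike, Tessera, Quill, Vantage; each pays $34,420,000

Bids ranked high→low: 86,000,000 (Hale), 79,570,000 (Pike), 78,730,000 (Tessera), 60,370,000 (Quill), 48,200,000 (Vantage), 34,420,000 (Zephyr), 25,660,000 (Cobalt), …
The 5 highest are Hale, Pike, Tessera, Quill, Vantage.
Clearing price = highest rejected bid = $34,420,000.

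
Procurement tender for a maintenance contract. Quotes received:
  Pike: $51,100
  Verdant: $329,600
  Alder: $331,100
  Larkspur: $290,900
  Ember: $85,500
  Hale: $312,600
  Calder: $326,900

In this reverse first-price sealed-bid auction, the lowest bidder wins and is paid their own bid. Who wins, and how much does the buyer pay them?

Bids in order: 51,100 (Pike) < 85,500 (Ember) < 290,900 (Larkspur) < 312,600 (Hale) < 326,900 (Calder) < 329,600 (Verdant) < …
First-price: Pike is paid what they bid, $51,100.

Pike is paid $51,100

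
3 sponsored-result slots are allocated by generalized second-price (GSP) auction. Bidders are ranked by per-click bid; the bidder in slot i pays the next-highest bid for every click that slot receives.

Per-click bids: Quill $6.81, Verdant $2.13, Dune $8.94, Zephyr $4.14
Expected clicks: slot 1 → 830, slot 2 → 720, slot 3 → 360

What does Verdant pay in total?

Per-click bids in order: $8.94 (Dune) > $6.81 (Quill) > $4.14 (Zephyr) > $2.13 (Verdant)
Verdant ranks below slot 3 → no slot, pays nothing.

Verdant pays $0.00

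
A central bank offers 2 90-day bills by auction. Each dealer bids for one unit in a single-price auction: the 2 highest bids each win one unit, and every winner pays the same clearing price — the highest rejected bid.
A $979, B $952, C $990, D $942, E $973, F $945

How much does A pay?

A pays $973

Sorting: 990 (C), 979 (A), 973 (E), 952 (B), …
Top 2: C, A.
First losing bid is E's $973, which sets the uniform price.
A wins → pays $973.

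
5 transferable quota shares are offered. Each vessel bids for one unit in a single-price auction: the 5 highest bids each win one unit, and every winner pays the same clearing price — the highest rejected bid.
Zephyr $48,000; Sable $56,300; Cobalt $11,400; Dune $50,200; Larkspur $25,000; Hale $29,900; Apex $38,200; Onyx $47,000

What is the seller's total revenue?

Ordering the bids: 56,300 (Sable), 50,200 (Dune), 48,000 (Zephyr), 47,000 (Onyx), 38,200 (Apex), 29,900 (Hale), 25,000 (Larkspur), …
Top 5: Sable, Dune, Zephyr, Onyx, Apex.
Clearing price = highest rejected bid = $29,900.
Total revenue = 5 × $29,900 = $149,500.

Total revenue: $149,500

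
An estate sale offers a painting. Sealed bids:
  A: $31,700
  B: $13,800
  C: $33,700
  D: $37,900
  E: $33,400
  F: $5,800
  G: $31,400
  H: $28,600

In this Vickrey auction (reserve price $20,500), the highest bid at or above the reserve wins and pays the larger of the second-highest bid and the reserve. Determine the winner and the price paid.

Sorting bids: 37,900 (D) > 33,700 (C) > 33,400 (E) > 31,700 (A) > 31,400 (G) > 28,600 (H) > …
D has the top bid at or above the reserve ($37,900).
max(second-highest $33,700, reserve $20,500) = $33,700; the reserve does not bind.

D pays $33,700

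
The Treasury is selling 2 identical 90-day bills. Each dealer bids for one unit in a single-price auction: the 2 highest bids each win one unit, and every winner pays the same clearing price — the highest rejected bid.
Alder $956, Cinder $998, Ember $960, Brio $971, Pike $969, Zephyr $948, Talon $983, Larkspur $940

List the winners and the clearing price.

Bids ranked high→low: 998 (Cinder), 983 (Talon), 971 (Brio), 969 (Pike), …
Top 2: Cinder, Talon.
First losing bid is Brio's $971, which sets the uniform price.

Cinder, Talon; each pays $971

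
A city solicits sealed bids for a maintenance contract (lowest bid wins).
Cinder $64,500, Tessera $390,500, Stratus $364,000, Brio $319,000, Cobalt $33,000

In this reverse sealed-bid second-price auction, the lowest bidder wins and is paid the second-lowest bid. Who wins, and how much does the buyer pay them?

Reverse sealed-bid second-price auction: the lowest bidder wins and is paid the second-lowest bid.
Sorting bids: 33,000 (Cobalt) < 64,500 (Cinder) < 319,000 (Brio) < 364,000 (Stratus) < 390,500 (Tessera)
Cobalt wins with the lowest bid; price is set by the runner-up at $64,500.

Cobalt is paid $64,500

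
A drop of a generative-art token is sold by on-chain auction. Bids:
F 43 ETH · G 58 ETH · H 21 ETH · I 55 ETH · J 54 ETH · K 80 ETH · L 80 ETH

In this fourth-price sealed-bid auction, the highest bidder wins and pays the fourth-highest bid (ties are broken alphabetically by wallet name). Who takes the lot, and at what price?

K pays 55 ETH

Bids ranked: 80 (K) > 80 (L) > 58 (G) > 55 (I) > 54 (J) > 43 (F) > …
K and L tie at 80 ETH; tie-break gives it to K.
K wins; payment is bid #4 in the ranking = 55 ETH.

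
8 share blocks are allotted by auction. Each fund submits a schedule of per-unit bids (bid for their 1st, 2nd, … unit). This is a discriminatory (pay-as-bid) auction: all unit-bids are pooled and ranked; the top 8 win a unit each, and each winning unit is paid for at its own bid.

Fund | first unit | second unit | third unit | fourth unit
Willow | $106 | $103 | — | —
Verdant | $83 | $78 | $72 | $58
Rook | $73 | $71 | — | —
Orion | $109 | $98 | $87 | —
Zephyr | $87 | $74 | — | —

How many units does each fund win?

Orion 3, Verdant 2, Willow 2, Zephyr 1

Pooled unit-bids ranked (top 8): 109 (Orion-1), 106 (Willow-1), 103 (Willow-2), 98 (Orion-2), 87 (Orion-3), 87 (Zephyr-1), 83 (Verdant-1), 78 (Verdant-2)
Next rejected bid: $74 (not a price — pay-as-bid).
Allocation: Orion 3, Verdant 2, Willow 2, Zephyr 1.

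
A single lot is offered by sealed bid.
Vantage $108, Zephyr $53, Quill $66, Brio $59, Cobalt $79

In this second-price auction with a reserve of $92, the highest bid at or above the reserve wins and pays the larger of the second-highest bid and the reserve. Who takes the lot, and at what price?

Vantage pays $92

Rule: the highest bid at or above the reserve wins and pays the larger of the second-highest bid and the reserve.
Bids ranked: 108 (Vantage) > 79 (Cobalt) > 66 (Quill) > 59 (Brio) > 53 (Zephyr)
Vantage has the top bid at or above the reserve ($108).
max(second-highest $79, reserve $92) = $92.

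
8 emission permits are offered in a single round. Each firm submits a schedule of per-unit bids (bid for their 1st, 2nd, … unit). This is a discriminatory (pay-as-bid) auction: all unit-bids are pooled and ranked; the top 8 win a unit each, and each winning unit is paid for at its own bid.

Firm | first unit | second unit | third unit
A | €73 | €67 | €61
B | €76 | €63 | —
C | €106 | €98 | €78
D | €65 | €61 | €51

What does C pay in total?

All unit-bids, highest first — top 8: 106 (C-1), 98 (C-2), 78 (C-3), 76 (B-1), 73 (A-1), 67 (A-2), 65 (D-1), 63 (B-2)
Next rejected bid: €61 (not a price — pay-as-bid).
C's winning unit-bids: 106 + 98 + 78 = €282.

C pays €282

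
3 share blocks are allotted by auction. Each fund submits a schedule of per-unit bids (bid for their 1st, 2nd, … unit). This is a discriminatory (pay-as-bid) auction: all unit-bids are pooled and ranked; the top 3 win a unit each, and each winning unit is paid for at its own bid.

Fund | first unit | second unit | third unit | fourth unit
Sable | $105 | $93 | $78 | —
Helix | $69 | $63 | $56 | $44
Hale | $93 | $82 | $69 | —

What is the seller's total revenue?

Pooled unit-bids ranked (top 3): 105 (Sable-1), 93 (Sable-2), 93 (Hale-1)
Next rejected bid: $82 (not a price — pay-as-bid).
Each winning unit pays its own bid.
Revenue = 105 + 93 + 93 = $291.

Total revenue: $291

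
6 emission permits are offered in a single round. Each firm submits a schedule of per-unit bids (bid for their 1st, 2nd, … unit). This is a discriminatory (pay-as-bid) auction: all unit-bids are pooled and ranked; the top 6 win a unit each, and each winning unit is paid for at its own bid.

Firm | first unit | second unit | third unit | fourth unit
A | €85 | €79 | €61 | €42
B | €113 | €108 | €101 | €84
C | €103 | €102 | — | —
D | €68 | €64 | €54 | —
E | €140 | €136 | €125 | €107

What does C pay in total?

C pays €0

Merging the schedules and taking the best 6: 140 (E-1), 136 (E-2), 125 (E-3), 113 (B-1), 108 (B-2), 107 (E-4)
Next rejected bid: €103 (not a price — pay-as-bid).
C wins no units.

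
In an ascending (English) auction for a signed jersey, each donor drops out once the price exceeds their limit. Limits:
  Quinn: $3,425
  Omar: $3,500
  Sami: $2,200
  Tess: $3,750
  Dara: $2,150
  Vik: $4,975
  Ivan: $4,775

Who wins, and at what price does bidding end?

Vik wins at $4,775

Rule: the price rises until one bidder remains; the winner pays the price at which the last rival dropped out.
Limits in order: 4,975 (Vik) > 4,775 (Ivan) > 3,750 (Tess) > 3,500 (Omar) > 3,425 (Quinn) > 2,200 (Sami) > …
Ivan is the last rival to drop out, at $4,775; Vik remains and wins at that price.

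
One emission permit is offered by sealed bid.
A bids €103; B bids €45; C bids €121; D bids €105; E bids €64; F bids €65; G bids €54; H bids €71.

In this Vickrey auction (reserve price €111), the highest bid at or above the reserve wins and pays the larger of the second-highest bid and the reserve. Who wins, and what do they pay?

C pays €111

Bids in order: 121 (C) > 105 (D) > 103 (A) > 71 (H) > 65 (F) > 64 (E) > …
Highest eligible bid: C at €121.
Second-highest bid €105 is below the reserve €111, so the reserve binds → payment €111.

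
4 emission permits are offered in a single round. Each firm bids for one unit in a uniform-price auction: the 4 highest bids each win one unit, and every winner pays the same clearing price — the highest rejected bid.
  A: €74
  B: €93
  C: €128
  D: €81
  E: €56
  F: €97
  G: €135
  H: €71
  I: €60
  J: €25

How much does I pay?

I pays €0

Bids ranked high→low: 135 (G), 128 (C), 97 (F), 93 (B), 81 (D), 74 (A), …
Winners (4 units): G, C, F, B.
First losing bid is D's €81, which sets the uniform price.
I does not win → pays €0.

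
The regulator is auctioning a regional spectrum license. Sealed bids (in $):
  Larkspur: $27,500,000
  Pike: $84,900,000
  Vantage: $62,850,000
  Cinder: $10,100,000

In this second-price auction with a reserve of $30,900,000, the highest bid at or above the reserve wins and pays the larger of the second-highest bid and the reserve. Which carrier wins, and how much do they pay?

Pike pays $62,850,000

Rule: the highest bid at or above the reserve wins and pays the larger of the second-highest bid and the reserve.
Bids in order: 84,900,000 (Pike) > 62,850,000 (Vantage) > 27,500,000 (Larkspur) > 10,100,000 (Cinder)
Highest eligible bid: Pike at $84,900,000.
max(second-highest $62,850,000, reserve $30,900,000) = $62,850,000; the reserve does not bind.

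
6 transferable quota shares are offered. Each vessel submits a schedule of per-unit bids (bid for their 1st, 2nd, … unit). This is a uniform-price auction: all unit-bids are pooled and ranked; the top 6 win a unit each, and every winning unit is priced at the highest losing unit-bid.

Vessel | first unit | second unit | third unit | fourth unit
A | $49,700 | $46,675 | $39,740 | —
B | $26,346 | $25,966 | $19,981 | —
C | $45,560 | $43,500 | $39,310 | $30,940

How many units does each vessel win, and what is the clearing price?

All unit-bids, highest first — top 6: 49,700 (A-1), 46,675 (A-2), 45,560 (C-1), 43,500 (C-2), 39,740 (A-3), 39,310 (C-3)
First bid not allocated: $30,940.
Allocation: A 3, C 3.

A 3, C 3; clearing price $30,940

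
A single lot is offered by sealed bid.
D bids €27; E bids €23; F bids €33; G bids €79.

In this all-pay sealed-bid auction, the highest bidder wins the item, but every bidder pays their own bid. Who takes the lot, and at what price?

G pays €79

Bids in order: 79 (G) > 33 (F) > 27 (D) > 23 (E)
G wins with the top bid; all bids are sunk regardless.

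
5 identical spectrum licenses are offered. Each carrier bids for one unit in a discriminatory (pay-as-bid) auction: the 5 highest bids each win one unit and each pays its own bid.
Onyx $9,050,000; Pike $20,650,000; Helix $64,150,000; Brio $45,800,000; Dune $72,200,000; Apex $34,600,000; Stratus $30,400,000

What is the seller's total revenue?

Total revenue: $247,150,000

Sorting: 72,200,000 (Dune), 64,150,000 (Helix), 45,800,000 (Brio), 34,600,000 (Apex), 30,400,000 (Stratus), 20,650,000 (Pike), 9,050,000 (Onyx)
The 5 highest are Dune, Helix, Brio, Apex, Stratus.
Total revenue = 72,200,000 + 64,150,000 + 45,800,000 + 34,600,000 + 30,400,000 = $247,150,000.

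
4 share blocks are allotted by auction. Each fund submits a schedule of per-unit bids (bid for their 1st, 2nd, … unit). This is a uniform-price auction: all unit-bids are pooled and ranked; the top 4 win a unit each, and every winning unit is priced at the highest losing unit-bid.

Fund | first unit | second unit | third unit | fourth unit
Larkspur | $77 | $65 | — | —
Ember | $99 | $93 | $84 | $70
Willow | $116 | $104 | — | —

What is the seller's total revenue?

All unit-bids, highest first — top 4: 116 (Willow-1), 104 (Willow-2), 99 (Ember-1), 93 (Ember-2)
First bid not allocated: $84.
Allocation: Ember 2, Willow 2. Every unit priced at $84.
Revenue = 4 × 84 = $336.

Total revenue: $336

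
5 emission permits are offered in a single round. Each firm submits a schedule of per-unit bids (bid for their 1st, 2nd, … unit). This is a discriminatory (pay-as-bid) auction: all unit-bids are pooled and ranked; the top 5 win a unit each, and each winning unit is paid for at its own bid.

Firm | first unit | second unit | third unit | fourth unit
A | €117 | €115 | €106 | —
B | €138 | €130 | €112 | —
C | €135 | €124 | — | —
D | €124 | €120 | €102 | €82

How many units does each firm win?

All unit-bids, highest first — top 5: 138 (B-1), 135 (C-1), 130 (B-2), 124 (C-2), 124 (D-1)
Next rejected bid: €120 (not a price — pay-as-bid).
Allocation: B 2, C 2, D 1.

B 2, C 2, D 1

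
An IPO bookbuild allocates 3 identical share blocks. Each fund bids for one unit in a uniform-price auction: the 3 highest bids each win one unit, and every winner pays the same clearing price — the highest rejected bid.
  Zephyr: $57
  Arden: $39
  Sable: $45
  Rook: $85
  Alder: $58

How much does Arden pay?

Ordering the bids: 85 (Rook), 58 (Alder), 57 (Zephyr), 45 (Sable), 39 (Arden)
Winners (3 units): Rook, Alder, Zephyr.
First losing bid is Sable's $45, which sets the uniform price.
Arden does not win → pays $0.

Arden pays $0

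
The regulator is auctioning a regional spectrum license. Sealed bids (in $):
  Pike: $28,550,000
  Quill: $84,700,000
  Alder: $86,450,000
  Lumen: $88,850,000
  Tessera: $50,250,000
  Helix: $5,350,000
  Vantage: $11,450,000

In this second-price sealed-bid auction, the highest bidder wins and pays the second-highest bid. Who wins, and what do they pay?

Lumen pays $86,450,000

Sorting bids: 88,850,000 (Lumen) > 86,450,000 (Alder) > 84,700,000 (Quill) > 50,250,000 (Tessera) > 28,550,000 (Pike) > 11,450,000 (Vantage) > …
Lumen is highest; pays the second-highest bid, $86,450,000.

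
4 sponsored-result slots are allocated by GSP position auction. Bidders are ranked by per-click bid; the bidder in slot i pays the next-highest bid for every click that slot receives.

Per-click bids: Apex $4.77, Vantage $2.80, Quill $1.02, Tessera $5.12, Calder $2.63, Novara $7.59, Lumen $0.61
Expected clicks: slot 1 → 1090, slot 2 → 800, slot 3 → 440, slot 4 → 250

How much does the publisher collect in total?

Ranked by bid: $7.59 (Novara) > $5.12 (Tessera) > $4.77 (Apex) > $2.80 (Vantage) > $2.63 (Calder) > …
Slot 1: Novara pays $5.12 × 1090 = $5580.80
Slot 2: Tessera pays $4.77 × 800 = $3816.00
Slot 3: Apex pays $2.80 × 440 = $1232.00
Slot 4: Vantage pays $2.63 × 250 = $657.50
Total = $11286.30

Total revenue: $11286.30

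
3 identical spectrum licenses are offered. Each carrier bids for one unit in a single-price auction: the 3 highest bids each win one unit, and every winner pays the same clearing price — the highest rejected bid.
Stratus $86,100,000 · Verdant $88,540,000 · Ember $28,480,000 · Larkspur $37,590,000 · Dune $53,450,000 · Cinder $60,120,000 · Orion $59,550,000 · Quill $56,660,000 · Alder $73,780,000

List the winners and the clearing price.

Verdant, Stratus, Alder; each pays $60,120,000

Bids ranked high→low: 88,540,000 (Verdant), 86,100,000 (Stratus), 73,780,000 (Alder), 60,120,000 (Cinder), 59,550,000 (Orion), …
Top 3: Verdant, Stratus, Alder.
Highest unsuccessful bid: $60,120,000 → clearing price.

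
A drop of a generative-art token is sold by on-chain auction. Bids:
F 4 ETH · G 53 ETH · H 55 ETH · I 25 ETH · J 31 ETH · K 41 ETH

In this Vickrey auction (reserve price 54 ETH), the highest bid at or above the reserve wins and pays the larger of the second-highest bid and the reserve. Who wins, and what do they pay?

Bids in order: 55 (H) > 53 (G) > 41 (K) > 31 (J) > 25 (I) > 4 (F)
H has the top bid at or above the reserve (55 ETH).
Second-highest bid 53 ETH is below the reserve 54 ETH, so the reserve binds → payment 54 ETH.

H pays 54 ETH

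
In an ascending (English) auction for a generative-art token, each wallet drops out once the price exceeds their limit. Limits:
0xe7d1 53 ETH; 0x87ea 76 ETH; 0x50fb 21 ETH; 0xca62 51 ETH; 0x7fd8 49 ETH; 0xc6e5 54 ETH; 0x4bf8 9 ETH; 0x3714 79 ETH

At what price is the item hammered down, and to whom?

0x3714 wins at 76 ETH

Rule: the price rises until one bidder remains; the winner pays the price at which the last rival dropped out.
Sorting limits: 79 (0x3714) > 76 (0x87ea) > 54 (0xc6e5) > 53 (0xe7d1) > 51 (0xca62) > 49 (0x7fd8) > …
Bidding ends when 0x87ea exits at 76 ETH; 0x3714 takes it.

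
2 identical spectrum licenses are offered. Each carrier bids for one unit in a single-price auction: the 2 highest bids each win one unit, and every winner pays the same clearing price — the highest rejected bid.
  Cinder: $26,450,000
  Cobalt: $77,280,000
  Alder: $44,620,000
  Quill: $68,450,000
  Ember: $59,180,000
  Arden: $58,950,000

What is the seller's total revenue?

Bids ranked high→low: 77,280,000 (Cobalt), 68,450,000 (Quill), 59,180,000 (Ember), 58,950,000 (Arden), …
Top 2: Cobalt, Quill.
Highest unsuccessful bid: $59,180,000 → clearing price.
Total revenue = 2 × $59,180,000 = $118,360,000.

Total revenue: $118,360,000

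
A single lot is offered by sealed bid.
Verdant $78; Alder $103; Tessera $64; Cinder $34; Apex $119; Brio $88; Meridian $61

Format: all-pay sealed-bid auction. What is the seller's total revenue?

Sorting bids: 119 (Apex) > 103 (Alder) > 88 (Brio) > 78 (Verdant) > 64 (Tessera) > 61 (Meridian) > …
Apex wins with the top bid; all bids are sunk regardless.
Every bidder forfeits their bid regardless of winning.
Revenue = 78 + 103 + 64 + 34 + 119 + 88 + 61 = $547.

Total revenue: $547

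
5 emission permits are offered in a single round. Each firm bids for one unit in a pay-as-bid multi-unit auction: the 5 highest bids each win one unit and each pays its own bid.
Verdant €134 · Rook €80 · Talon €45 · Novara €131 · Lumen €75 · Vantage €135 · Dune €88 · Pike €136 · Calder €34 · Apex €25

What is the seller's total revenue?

Total revenue: €624

Ordering the bids: 136 (Pike), 135 (Vantage), 134 (Verdant), 131 (Novara), 88 (Dune), 80 (Rook), 75 (Lumen), …
Top 5: Pike, Vantage, Verdant, Novara, Dune.
Total revenue = 136 + 135 + 134 + 131 + 88 = €624.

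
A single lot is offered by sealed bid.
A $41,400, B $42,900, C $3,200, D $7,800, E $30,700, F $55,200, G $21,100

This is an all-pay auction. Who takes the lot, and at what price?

F pays $55,200

Sorting bids: 55,200 (F) > 42,900 (B) > 41,400 (A) > 30,700 (E) > 21,100 (G) > 7,800 (D) > …
F is highest and takes the item; every bidder forfeits their bid.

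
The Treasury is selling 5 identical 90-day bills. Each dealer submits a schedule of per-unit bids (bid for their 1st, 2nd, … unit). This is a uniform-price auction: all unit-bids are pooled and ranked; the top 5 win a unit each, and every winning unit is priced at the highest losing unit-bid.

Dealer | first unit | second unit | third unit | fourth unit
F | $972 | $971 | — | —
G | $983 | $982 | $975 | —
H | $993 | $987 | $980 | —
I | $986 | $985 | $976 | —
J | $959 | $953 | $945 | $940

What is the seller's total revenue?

Total revenue: $4,910

Pooled unit-bids ranked (top 5): 993 (H-1), 987 (H-2), 986 (I-1), 985 (I-2), 983 (G-1)
First bid not allocated: $982.
Allocation: G 1, H 2, I 2. Every unit priced at $982.
Revenue = 5 × 982 = $4,910.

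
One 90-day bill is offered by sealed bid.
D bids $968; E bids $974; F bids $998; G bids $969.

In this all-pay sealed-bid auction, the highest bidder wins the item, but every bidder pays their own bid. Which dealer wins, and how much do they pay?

Sorting bids: 998 (F) > 974 (E) > 969 (G) > 968 (D)
F is highest and takes the item; every bidder forfeits their bid.

F pays $998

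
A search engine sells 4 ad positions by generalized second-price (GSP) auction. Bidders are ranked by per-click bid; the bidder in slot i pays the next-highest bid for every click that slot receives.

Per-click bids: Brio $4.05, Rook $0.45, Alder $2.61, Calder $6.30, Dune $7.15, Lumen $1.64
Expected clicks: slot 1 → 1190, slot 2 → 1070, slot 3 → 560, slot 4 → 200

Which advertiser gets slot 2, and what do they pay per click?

Calder; $4.05 per click

Sorting advertisers: $7.15 (Dune) > $6.30 (Calder) > $4.05 (Brio) > $2.61 (Alder) > $1.64 (Lumen) > …
Slot 2 goes to the second-ranked bidder, Calder, who pays the next bid down: $4.05/click.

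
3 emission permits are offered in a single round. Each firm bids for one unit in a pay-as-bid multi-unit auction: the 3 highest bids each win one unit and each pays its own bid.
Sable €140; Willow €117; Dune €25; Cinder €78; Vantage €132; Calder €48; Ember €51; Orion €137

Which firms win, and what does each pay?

Ordering the bids: 140 (Sable), 137 (Orion), 132 (Vantage), 117 (Willow), 78 (Cinder), …
The 3 highest are Sable, Orion, Vantage.
Each winner pays its own bid: Sable €140, Orion €137, Vantage €132.

Sable €140, Orion €137, Vantage €132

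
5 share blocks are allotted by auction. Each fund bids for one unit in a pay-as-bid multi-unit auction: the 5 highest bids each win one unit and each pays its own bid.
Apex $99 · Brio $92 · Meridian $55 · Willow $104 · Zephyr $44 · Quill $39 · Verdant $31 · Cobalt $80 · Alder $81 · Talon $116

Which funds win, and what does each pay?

Sorting: 116 (Talon), 104 (Willow), 99 (Apex), 92 (Brio), 81 (Alder), 80 (Cobalt), 55 (Meridian), …
Winners (5 units): Talon, Willow, Apex, Brio, Alder.
Each winner pays its own bid: Talon $116, Willow $104, Apex $99, Brio $92, Alder $81.

Talon $116, Willow $104, Apex $99, Brio $92, Alder $81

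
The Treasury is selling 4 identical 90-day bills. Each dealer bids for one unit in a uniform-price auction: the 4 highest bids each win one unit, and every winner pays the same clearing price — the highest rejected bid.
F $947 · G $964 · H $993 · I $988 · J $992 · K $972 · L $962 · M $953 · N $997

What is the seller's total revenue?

Sorting: 997 (N), 993 (H), 992 (J), 988 (I), 972 (K), 964 (G), …
Winners (4 units): N, H, J, I.
Highest unsuccessful bid: $972 → clearing price.
Total revenue = 4 × $972 = $3,888.

Total revenue: $3,888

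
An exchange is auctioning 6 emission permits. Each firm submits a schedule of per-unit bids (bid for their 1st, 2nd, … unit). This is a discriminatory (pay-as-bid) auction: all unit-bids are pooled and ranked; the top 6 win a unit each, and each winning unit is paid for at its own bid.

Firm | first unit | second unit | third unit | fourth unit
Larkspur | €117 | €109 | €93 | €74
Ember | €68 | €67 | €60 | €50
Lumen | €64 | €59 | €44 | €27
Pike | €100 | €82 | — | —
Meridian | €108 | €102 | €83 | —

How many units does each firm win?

Larkspur 3, Meridian 2, Pike 1

All unit-bids, highest first — top 6: 117 (Larkspur-1), 109 (Larkspur-2), 108 (Meridian-1), 102 (Meridian-2), 100 (Pike-1), 93 (Larkspur-3)
Next rejected bid: €83 (not a price — pay-as-bid).
Allocation: Larkspur 3, Meridian 2, Pike 1.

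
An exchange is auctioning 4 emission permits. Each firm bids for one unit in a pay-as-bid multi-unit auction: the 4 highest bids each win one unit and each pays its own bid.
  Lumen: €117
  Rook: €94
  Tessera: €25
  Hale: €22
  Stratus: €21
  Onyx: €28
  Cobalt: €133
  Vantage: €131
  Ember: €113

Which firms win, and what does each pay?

Ordering the bids: 133 (Cobalt), 131 (Vantage), 117 (Lumen), 113 (Ember), 94 (Rook), 28 (Onyx), …
Winners (4 units): Cobalt, Vantage, Lumen, Ember.
Each winner pays its own bid: Cobalt €133, Vantage €131, Lumen €117, Ember €113.

Cobalt €133, Vantage €131, Lumen €117, Ember €113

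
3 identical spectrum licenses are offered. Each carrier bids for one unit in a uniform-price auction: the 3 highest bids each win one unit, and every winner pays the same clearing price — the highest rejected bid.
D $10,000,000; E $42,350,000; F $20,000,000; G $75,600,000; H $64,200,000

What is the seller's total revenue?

Sorting: 75,600,000 (G), 64,200,000 (H), 42,350,000 (E), 20,000,000 (F), 10,000,000 (D)
The 3 highest are G, H, E.
Clearing price = highest rejected bid = $20,000,000.
Total revenue = 3 × $20,000,000 = $60,000,000.

Total revenue: $60,000,000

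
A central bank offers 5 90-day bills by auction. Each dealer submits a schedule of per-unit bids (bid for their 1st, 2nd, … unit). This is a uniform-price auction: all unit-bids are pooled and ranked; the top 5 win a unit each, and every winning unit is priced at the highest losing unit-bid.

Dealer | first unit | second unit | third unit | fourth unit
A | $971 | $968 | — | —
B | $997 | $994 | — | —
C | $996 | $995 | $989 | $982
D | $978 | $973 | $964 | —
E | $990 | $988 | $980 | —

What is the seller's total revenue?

Total revenue: $4,945

All unit-bids, highest first — top 5: 997 (B-1), 996 (C-1), 995 (C-2), 994 (B-2), 990 (E-1)
First bid not allocated: $989.
Allocation: B 2, C 2, E 1. Every unit priced at $989.
Revenue = 5 × 989 = $4,945.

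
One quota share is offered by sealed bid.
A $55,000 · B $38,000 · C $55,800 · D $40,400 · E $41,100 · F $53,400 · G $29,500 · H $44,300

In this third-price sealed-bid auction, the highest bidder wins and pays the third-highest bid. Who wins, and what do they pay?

Third-price sealed-bid auction: the highest bidder wins and pays the third-highest bid.
Sorting bids: 55,800 (C) > 55,000 (A) > 53,400 (F) > 44,300 (H) > 41,100 (E) > 40,400 (D) > …
C wins; payment is bid #3 in the ranking = $53,400.

C pays $53,400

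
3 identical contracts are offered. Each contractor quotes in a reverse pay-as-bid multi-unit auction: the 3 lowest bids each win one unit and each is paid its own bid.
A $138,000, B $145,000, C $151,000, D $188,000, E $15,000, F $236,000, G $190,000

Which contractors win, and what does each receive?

E $15,000, A $138,000, B $145,000

Sorting: 15,000 (E), 138,000 (A), 145,000 (B), 151,000 (C), 188,000 (D), …
Winners (3 units): E, A, B.
Each winner is paid its own bid: E $15,000, A $138,000, B $145,000.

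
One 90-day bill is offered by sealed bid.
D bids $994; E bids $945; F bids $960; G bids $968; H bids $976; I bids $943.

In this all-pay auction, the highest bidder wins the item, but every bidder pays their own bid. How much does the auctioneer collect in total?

Rule: the highest bidder wins the item, but every bidder pays their own bid.
Bids in order: 994 (D) > 976 (H) > 968 (G) > 960 (F) > 945 (E) > 943 (I)
D wins with the top bid; all bids are sunk regardless.
Every bidder forfeits their bid regardless of winning.
Revenue = 994 + 945 + 960 + 968 + 976 + 943 = $5,786.

Total revenue: $5,786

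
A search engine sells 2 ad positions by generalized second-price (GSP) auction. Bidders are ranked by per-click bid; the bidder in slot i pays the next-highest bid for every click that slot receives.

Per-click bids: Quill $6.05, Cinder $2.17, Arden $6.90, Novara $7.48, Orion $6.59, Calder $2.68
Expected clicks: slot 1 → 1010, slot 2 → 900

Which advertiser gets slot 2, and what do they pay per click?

Arden; $6.59 per click

Per-click bids in order: $7.48 (Novara) > $6.90 (Arden) > $6.59 (Orion) > …
Slot 2 goes to the second-ranked bidder, Arden, who pays the next bid down: $6.59/click.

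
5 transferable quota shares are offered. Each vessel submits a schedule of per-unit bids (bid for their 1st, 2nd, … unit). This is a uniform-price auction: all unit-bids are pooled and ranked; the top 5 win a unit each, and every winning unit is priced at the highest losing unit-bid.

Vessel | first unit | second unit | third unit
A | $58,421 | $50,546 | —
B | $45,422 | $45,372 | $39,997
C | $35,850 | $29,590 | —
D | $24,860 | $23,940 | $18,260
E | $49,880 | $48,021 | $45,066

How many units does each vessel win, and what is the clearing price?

All unit-bids, highest first — top 5: 58,421 (A-1), 50,546 (A-2), 49,880 (E-1), 48,021 (E-2), 45,422 (B-1)
The (k+1)-th unit-bid is $45,372.
Allocation: A 2, B 1, E 2.

A 2, B 1, E 2; clearing price $45,372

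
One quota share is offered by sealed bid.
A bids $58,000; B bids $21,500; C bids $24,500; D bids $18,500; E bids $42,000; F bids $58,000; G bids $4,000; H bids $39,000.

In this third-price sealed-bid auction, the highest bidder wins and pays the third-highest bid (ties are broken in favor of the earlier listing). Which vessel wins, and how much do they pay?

Bids in order: 58,000 (A) > 58,000 (F) > 42,000 (E) > 39,000 (H) > 24,500 (C) > 21,500 (B) > …
Tie at $58,000 → A wins by tie-break.
A is highest; pays the third-highest bid, $42,000.

A pays $42,000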